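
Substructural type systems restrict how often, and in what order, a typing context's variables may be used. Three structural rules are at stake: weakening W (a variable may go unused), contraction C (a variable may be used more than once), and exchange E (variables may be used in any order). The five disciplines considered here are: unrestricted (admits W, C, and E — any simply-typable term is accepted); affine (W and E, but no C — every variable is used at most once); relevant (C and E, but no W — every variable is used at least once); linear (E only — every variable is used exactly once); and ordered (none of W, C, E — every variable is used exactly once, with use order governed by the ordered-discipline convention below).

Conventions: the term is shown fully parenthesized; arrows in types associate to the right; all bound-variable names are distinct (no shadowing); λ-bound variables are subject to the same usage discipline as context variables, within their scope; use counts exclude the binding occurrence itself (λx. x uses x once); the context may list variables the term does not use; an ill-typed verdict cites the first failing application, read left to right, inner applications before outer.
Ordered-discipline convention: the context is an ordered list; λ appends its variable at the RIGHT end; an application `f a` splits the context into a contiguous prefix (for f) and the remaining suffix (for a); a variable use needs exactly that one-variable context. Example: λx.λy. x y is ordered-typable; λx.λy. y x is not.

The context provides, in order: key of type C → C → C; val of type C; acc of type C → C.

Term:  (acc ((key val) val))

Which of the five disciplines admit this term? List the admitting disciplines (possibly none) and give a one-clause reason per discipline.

admitted by: relevant, unrestricted
usage: key: 1; val: 2; acc: 1
use order (left to right): acc, key, val, val
typing: the term checks, with type C
ordered: ✗, val ×2 used more than once (contraction)
linear: ✗, val ×2 used more than once (contraction)
affine: ✗, val ×2 used more than once (contraction)
relevant: ✓, none of key, val, acc goes unused
unrestricted: ✓, simply typable at C; W, C, E all held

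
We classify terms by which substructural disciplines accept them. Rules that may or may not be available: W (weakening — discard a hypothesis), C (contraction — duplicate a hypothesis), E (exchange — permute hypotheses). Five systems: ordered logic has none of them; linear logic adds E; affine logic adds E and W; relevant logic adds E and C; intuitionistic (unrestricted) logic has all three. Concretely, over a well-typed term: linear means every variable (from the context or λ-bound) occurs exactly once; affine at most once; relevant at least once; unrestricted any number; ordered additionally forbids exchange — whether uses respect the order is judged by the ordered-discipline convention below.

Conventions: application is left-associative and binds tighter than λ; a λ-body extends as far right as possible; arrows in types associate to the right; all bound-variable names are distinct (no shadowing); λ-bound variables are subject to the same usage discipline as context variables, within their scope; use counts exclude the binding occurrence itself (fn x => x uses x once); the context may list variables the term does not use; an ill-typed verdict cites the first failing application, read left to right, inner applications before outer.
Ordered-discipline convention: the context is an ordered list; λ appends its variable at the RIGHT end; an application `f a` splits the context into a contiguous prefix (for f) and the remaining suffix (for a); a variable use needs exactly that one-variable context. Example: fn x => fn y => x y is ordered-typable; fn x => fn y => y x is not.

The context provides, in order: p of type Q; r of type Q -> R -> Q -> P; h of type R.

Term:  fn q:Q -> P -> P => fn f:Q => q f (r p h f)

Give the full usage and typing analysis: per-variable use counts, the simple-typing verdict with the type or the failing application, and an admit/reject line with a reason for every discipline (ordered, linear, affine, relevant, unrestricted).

variable uses: p: 1; r: 1; h: 1; q (bound): 1; f (bound): 2
left-to-right use order: q, f, r, p, h, f
typing: the term checks, with type (Q -> P -> P) -> Q -> P
ordered: ✗ — uses contraction: f ×2
linear: ✗ — uses contraction: f ×2
affine: ✗ — uses contraction: f ×2
relevant: ✓ — at least one use each (p, r, h, q, f)
unrestricted: ✓ — typability at (Q -> P -> P) -> Q -> P is all that's needed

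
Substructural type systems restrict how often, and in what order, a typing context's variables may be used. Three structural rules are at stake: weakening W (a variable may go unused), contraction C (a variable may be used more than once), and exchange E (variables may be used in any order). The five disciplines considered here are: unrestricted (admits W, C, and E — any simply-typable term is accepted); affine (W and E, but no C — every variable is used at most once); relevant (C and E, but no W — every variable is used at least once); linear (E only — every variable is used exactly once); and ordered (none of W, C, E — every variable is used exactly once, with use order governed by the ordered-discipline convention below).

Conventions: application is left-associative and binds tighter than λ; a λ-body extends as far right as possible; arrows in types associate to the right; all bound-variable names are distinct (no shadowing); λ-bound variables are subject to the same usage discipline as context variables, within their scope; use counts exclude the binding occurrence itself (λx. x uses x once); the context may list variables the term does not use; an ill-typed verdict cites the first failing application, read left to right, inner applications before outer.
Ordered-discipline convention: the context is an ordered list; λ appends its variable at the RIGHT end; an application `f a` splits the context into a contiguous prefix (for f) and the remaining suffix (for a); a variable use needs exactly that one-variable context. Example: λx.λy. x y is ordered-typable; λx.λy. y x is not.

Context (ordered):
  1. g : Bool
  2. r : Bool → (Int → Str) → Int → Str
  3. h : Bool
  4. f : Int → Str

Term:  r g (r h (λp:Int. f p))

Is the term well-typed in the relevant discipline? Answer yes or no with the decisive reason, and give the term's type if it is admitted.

yes — none of g, r, h, f, p goes unused; term : Int → Str
counts: g: 1; r: 2; h: 1; f: 1; p [bound]: 1
order of uses: r, g, r, h, f, p
typing: ✓ — Int → Str
across the five disciplines: ordered ✗ · linear ✗ · affine ✗ · relevant ✓ · unrestricted ✓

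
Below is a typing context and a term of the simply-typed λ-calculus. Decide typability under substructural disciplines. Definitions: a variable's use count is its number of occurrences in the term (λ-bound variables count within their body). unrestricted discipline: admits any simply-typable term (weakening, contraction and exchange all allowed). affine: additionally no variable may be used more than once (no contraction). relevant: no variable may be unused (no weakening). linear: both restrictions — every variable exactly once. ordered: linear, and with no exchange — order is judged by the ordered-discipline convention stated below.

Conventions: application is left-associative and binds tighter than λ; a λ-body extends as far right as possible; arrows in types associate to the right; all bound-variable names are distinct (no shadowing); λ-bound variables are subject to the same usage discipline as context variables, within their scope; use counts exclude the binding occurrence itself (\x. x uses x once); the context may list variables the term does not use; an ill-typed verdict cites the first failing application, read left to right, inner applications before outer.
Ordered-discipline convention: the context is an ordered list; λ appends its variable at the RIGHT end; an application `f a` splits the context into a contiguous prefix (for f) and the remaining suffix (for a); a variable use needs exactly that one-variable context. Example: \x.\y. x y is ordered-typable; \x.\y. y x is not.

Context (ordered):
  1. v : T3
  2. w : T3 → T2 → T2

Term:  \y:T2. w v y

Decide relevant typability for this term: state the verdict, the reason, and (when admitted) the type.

yes — at least one use each (v, w, y); term : T2 → T2
variable uses: v=1, w=1, y [bound]=1
use order (left to right): w, v, y
typing: well-typed at T2 → T2
across the five disciplines: ordered ✗ | linear ✓ | affine ✓ | relevant ✓ | unrestricted ✓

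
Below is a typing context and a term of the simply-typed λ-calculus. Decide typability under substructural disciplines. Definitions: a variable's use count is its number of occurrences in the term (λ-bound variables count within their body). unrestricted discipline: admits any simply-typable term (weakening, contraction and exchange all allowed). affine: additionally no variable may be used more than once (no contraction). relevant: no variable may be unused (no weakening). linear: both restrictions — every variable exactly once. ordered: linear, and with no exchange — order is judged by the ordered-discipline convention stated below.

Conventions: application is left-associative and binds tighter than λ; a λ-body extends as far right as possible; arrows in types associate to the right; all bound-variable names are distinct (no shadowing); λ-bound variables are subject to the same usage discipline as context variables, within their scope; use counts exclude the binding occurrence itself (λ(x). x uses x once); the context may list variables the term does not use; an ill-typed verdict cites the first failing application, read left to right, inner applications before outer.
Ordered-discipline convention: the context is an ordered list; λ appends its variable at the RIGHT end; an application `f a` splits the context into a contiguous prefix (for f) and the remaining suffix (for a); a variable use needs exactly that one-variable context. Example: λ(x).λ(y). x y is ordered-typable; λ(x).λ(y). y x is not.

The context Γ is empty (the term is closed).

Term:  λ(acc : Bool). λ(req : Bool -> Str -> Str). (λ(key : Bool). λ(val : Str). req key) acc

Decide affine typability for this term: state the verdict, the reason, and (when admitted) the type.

yes — acc, req, key, val: no repeats, contraction unneeded; term : Bool -> (Bool -> Str -> Str) -> Str -> Str -> Str
counts: acc (λ-bound): 1×; req (λ-bound): 1×; key (λ-bound): 1×; val (λ-bound): 0×
uses in reading order: req, key, acc
typing: well-typed at Bool -> (Bool -> Str -> Str) -> Str -> Str -> Str
across the five disciplines: ordered ✗, linear ✗, affine ✓, relevant ✗, unrestricted ✓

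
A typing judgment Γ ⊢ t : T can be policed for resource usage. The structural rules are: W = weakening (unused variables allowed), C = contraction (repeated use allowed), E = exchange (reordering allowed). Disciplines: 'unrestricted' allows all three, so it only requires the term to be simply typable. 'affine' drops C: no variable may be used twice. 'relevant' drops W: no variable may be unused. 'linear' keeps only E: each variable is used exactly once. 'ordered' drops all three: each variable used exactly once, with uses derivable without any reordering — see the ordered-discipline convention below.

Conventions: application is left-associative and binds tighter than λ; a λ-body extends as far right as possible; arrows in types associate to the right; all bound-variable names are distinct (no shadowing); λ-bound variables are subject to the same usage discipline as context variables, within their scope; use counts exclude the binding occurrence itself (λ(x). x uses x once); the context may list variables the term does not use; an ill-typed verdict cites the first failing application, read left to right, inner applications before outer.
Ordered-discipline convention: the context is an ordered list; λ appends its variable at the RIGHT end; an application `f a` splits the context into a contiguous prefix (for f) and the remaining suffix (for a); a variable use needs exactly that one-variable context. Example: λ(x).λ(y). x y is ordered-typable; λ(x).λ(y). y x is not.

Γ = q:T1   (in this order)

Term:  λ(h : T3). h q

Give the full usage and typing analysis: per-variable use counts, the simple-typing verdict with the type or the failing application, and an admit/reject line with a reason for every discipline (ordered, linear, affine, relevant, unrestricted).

usage: q ×1, h (λ-bound) ×1
order of uses: h, q
typing: ill-typed: non-arrow in function slot: T3
ordered: ✗, not simply typable
linear: ✗, fails simple typing
affine: ✗, a type mismatch blocks all five
relevant: ✗, the type mismatch rejects it
unrestricted: ✗, not simply typable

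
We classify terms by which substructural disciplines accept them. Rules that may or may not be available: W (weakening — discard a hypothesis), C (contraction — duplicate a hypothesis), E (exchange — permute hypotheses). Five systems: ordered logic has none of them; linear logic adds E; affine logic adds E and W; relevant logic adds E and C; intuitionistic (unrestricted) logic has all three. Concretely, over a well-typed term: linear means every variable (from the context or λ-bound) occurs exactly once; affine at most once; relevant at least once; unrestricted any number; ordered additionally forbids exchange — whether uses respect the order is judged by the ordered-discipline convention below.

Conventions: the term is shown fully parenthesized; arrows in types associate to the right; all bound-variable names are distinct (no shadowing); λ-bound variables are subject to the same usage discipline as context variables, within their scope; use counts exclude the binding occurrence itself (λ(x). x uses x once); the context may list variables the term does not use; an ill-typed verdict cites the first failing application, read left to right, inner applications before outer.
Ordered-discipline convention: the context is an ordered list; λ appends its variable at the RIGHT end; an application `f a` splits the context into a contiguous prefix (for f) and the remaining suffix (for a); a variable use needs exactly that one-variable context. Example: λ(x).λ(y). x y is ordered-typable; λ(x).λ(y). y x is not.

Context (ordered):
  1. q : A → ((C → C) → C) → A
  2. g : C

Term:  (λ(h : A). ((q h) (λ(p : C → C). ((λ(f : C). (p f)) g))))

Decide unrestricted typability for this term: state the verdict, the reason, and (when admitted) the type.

yes — well-typed at A → A; no restrictions here; term : A → A
counts: q: 1×, g: 1×, h (bound): 1×, p (bound): 1×, f (bound): 1×
order of uses: q, h, p, f, g
typing: well-typed at A → A
across the five disciplines: ordered ✗ | linear ✓ | affine ✓ | relevant ✓ | unrestricted ✓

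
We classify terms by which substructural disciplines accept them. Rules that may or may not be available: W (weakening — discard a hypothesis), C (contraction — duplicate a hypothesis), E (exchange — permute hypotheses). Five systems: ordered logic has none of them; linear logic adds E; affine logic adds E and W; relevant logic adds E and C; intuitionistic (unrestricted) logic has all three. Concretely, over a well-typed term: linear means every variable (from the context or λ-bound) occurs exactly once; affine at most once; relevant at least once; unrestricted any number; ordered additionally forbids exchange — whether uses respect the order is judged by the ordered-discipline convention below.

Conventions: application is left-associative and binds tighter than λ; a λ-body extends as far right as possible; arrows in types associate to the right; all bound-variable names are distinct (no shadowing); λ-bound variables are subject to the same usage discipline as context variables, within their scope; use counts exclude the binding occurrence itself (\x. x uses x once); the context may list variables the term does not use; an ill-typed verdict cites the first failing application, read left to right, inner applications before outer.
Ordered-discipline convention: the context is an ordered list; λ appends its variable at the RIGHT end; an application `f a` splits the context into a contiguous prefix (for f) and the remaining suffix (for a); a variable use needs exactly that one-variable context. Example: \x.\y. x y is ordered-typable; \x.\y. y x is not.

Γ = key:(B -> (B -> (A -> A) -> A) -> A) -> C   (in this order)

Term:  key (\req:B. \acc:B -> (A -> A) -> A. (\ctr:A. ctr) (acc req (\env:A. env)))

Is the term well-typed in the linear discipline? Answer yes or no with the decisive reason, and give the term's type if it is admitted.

yes — each of key, req, acc, ctr, env used exactly once; term : C
counts: key: 1×, req [bound]: 1×, acc [bound]: 1×, ctr [bound]: 1×, env [bound]: 1×
uses in reading order: key, ctr, acc, req, env
typing: well-typed — term : C
summary: ordered ✗ · linear ✓ · affine ✓ · relevant ✓ · unrestricted ✓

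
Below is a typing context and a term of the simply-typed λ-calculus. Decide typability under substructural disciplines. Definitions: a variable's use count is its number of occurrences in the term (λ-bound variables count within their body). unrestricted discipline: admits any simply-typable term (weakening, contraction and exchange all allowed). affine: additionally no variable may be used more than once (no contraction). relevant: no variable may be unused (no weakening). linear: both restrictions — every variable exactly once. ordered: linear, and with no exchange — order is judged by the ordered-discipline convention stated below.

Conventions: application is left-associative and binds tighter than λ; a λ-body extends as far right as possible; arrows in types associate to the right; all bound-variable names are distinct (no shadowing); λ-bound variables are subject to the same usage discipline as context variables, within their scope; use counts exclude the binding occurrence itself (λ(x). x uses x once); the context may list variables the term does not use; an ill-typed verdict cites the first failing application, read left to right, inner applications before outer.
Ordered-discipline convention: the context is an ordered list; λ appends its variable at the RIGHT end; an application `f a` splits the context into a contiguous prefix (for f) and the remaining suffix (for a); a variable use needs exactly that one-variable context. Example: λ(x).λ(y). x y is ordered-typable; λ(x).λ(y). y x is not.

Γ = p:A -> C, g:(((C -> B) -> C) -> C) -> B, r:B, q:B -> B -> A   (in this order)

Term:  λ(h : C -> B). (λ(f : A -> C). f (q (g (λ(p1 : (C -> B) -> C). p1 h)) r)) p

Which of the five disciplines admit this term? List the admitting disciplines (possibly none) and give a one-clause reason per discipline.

admitting disciplines: linear, affine, relevant, unrestricted
use counts: p: 1×, g: 1×, r: 1×, q: 1×, h (λ-bound): 1×, f (λ-bound): 1×, p1 (λ-bound): 1×
use order (left to right): f, q, g, p1, h, r, p
typing: the term checks, with type (C -> B) -> C
ordered: ✗, use order f, q, g, p1, h, r, p needs exchange
linear: ✓, exactly-once usage across p, g, r, q, h, f, p1
affine: ✓, no duplicate uses among p, g, r, q, h, f, p1
relevant: ✓, none of p, g, r, q, h, f, p1 goes unused
unrestricted: ✓, typability at (C -> B) -> C is all that's needed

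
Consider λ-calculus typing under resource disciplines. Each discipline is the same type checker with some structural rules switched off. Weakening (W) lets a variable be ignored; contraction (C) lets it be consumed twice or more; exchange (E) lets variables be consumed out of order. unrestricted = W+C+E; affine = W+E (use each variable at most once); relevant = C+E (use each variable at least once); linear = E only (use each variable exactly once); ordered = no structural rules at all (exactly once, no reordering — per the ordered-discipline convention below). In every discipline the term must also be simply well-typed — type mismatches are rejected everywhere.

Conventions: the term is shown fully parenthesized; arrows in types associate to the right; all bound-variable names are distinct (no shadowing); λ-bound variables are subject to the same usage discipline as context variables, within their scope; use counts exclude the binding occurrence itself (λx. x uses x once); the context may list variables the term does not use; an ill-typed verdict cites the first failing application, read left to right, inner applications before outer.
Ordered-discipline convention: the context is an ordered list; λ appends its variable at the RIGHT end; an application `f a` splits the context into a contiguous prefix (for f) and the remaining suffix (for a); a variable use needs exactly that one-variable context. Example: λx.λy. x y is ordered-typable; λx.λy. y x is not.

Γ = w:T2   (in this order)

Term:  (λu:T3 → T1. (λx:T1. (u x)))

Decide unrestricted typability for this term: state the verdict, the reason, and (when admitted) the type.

no — the type mismatch rejects it
use counts: w: 0×; u [bound]: 1×; x [bound]: 1×
uses in reading order: u, x
typing: ill-typed: an argument T1 mismatches the expected T3
all disciplines: ordered ✗, linear ✗, affine ✗, relevant ✗, unrestricted ✗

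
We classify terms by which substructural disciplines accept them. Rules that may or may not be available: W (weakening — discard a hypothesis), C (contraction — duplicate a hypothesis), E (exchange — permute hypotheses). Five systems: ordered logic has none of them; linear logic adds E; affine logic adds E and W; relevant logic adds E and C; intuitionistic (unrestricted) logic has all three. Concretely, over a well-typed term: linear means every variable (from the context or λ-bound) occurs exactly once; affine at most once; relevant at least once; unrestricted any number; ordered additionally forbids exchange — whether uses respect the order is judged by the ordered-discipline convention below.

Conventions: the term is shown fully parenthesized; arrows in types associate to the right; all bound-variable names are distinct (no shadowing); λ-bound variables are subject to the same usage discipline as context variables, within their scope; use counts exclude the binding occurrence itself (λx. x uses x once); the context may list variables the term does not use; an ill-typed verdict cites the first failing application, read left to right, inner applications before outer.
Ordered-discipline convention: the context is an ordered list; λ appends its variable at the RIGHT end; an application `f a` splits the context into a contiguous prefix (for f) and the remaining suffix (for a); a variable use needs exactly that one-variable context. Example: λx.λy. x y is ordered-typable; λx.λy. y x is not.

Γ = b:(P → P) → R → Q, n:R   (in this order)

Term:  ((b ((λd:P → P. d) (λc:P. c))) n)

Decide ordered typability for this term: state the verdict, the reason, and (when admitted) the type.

yes — b, n, d, c: once each, no exchange needed; term : Q
use counts: b: 1×; n: 1×; d (bound): 1×; c (bound): 1×
left-to-right use order: b, d, c, n
typing: well-typed — term : Q
across the five disciplines: ordered ✓, linear ✓, affine ✓, relevant ✓, unrestricted ✓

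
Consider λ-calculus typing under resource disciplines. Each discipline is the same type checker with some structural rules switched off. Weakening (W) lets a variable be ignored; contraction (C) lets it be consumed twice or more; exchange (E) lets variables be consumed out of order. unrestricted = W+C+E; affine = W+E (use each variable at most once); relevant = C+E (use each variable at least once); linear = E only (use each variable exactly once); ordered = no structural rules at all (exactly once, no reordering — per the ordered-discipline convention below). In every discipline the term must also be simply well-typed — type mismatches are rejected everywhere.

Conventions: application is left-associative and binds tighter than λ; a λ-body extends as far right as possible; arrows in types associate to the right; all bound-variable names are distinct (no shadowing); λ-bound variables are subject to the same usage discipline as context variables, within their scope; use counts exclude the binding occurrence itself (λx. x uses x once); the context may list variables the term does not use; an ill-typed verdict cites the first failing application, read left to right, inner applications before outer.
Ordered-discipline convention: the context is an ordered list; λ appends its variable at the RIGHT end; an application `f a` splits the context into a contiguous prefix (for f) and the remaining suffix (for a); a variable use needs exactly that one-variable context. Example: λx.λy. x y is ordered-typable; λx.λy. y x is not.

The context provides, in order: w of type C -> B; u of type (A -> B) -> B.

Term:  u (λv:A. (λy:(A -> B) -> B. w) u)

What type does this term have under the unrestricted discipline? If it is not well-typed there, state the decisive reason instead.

not well-typed under unrestricted — fails simple typing
usage: w=1, u=2, v (λ-bound)=0, y (λ-bound)=0
order of uses: u, w, u
typing: ill-typed: a function awaiting A -> B gets A -> C -> B
per-discipline verdicts: ordered ✗ · linear ✗ · affine ✗ · relevant ✗ · unrestricted ✗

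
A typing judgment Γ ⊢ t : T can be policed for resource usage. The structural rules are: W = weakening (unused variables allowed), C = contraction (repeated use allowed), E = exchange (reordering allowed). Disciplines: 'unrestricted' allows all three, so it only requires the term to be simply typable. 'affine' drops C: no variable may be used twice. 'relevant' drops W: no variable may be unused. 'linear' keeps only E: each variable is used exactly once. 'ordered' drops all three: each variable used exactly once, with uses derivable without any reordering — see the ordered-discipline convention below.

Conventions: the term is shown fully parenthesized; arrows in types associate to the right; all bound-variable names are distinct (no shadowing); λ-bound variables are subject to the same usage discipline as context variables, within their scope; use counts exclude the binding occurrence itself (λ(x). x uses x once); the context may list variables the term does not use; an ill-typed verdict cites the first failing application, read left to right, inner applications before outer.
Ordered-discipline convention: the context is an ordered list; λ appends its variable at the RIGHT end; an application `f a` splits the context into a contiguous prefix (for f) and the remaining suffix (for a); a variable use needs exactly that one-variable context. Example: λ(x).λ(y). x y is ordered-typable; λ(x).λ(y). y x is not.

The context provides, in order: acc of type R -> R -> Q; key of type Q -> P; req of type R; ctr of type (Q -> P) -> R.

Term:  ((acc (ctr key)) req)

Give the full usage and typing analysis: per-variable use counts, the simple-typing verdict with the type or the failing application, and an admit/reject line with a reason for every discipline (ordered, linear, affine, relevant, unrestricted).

usage: acc: 1×; key: 1×; req: 1×; ctr: 1×
use order (left to right): acc, ctr, key, req
typing: the term checks, with type Q
ordered: ✗ — needs exchange: uses follow acc, ctr, key, req
linear: ✓ — exactly-once usage across acc, key, req, ctr
affine: ✓ — at most one use each (acc, key, req, ctr)
relevant: ✓ — acc, key, req, ctr: all used, weakening unneeded
unrestricted: ✓ — simply typable at Q; W, C, E all held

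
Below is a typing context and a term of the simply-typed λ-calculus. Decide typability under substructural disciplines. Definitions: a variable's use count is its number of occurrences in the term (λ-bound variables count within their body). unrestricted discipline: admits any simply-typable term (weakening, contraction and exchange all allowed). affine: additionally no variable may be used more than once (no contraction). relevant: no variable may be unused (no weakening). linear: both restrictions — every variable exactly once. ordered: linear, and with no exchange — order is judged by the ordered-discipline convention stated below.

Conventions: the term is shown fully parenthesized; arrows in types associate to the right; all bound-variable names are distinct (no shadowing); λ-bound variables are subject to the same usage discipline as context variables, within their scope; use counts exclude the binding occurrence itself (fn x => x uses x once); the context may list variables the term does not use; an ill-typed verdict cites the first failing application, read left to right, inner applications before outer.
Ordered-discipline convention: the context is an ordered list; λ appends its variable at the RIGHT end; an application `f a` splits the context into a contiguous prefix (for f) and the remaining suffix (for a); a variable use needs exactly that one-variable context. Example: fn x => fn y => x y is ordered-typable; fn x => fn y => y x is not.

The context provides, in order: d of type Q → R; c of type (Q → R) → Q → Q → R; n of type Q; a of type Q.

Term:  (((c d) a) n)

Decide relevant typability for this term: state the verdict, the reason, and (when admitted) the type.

yes — none of d, c, n, a goes unused; term : R
use counts: d ×1, c ×1, n ×1, a ×1
uses in reading order: c, d, a, n
typing: the term checks, with type R
summary: ordered ✗ · linear ✓ · affine ✓ · relevant ✓ · unrestricted ✓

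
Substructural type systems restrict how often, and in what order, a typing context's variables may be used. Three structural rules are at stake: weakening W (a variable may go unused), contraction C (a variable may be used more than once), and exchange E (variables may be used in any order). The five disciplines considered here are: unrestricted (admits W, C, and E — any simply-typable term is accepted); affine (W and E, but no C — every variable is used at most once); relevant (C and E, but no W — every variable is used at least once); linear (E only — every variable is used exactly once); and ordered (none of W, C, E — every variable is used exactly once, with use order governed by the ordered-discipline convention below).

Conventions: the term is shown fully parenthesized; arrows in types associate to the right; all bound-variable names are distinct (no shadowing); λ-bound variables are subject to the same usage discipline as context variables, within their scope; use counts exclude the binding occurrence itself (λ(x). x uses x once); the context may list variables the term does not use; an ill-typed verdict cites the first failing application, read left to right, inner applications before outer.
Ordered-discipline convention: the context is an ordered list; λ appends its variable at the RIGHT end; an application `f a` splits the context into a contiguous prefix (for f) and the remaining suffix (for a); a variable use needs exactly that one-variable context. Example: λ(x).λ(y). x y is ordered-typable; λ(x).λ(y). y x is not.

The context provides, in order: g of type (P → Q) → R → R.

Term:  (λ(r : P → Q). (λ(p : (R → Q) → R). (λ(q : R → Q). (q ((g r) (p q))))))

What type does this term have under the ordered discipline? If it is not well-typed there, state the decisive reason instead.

not well-typed under ordered — repeated use of q ×2
variable uses: g ×1; r (λ-bound) ×1; p (λ-bound) ×1; q (λ-bound) ×2
left-to-right use order: q, g, r, p, q
typing: the term checks, with type (P → Q) → ((R → Q) → R) → (R → Q) → Q
across the five disciplines: ordered ✗; linear ✗; affine ✗; relevant ✓; unrestricted ✓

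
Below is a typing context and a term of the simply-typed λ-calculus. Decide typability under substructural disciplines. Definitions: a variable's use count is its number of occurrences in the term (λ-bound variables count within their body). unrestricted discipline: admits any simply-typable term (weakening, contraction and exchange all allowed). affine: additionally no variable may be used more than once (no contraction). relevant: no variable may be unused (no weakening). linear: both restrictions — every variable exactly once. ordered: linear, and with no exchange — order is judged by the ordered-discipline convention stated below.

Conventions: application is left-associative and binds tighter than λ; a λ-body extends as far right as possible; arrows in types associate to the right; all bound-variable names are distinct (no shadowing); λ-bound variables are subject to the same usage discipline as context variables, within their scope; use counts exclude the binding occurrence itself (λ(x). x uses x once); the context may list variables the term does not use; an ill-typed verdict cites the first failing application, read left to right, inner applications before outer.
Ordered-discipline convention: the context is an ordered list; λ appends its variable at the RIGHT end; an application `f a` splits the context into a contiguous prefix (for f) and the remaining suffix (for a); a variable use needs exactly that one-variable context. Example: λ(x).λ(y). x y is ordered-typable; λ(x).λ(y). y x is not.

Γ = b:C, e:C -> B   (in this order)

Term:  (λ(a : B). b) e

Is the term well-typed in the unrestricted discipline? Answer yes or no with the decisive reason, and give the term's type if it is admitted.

no — not simply typable
variable uses: b ×1, e ×1, a (λ-bound) ×0
uses in reading order: b, e
typing: ill-typed: a function awaiting B gets C -> B
across the five disciplines: ordered ✗; linear ✗; affine ✗; relevant ✗; unrestricted ✗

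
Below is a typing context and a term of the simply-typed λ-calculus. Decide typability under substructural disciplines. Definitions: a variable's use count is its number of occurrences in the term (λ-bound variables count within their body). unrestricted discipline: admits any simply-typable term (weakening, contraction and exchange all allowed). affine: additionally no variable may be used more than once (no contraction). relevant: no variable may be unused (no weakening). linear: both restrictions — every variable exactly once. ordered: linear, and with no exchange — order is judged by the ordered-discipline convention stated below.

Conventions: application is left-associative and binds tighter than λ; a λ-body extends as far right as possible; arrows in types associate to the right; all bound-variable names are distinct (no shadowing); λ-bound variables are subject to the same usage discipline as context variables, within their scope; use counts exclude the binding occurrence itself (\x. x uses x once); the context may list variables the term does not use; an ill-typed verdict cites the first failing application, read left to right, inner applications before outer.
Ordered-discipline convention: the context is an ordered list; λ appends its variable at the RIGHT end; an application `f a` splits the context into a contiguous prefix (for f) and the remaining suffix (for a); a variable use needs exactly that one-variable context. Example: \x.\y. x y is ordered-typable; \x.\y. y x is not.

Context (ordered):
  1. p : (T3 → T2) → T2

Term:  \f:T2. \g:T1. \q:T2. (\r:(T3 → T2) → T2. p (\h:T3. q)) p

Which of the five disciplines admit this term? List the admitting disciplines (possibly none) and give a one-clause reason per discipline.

admitted by: unrestricted
variable uses: p ×2, f (bound) ×0, g (bound) ×0, q (bound) ×1, r (bound) ×0, h (bound) ×0
use order (left to right): p, q, p
typing: ✓ — T2 → T1 → T2 → T2
ordered: ✗, repeated use of p ×2; f, g, r, h never used (weakening)
linear: ✗, repeated use of p ×2; f, g, r, h never used (weakening)
affine: ✗, repeated use of p ×2
relevant: ✗, f, g, r, h never used (weakening)
unrestricted: ✓, typability at T2 → T1 → T2 → T2 is all that's needed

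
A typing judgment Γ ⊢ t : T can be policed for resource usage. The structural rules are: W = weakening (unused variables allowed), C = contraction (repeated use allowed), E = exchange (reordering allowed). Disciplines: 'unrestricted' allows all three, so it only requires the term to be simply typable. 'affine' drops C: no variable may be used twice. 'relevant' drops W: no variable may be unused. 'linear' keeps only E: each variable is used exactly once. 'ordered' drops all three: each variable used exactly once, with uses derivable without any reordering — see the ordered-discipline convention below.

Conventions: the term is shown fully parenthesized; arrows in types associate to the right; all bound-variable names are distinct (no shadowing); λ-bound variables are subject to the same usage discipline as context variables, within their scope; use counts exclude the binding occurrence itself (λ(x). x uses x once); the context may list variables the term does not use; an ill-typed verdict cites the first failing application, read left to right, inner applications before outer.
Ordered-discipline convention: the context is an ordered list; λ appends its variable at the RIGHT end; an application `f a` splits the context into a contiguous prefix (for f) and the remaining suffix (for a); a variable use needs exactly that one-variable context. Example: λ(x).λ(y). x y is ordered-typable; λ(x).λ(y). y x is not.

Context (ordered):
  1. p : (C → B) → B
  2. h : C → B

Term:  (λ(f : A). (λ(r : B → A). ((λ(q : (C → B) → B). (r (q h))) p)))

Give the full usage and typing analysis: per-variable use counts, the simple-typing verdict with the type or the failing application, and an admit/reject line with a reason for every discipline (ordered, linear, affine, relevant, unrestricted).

variable uses: p=1; h=1; f (bound)=0; r (bound)=1; q (bound)=1
uses in reading order: r, q, h, p
typing: well-typed at A → (B → A) → A
ordered: ✗ — unused: f — weakening required
linear: ✗ — unused: f — weakening required
affine: ✓ — p, h, f, r, q: no repeats, contraction unneeded
relevant: ✗ — unused: f — weakening required
unrestricted: ✓ — typability at A → (B → A) → A is all that's needed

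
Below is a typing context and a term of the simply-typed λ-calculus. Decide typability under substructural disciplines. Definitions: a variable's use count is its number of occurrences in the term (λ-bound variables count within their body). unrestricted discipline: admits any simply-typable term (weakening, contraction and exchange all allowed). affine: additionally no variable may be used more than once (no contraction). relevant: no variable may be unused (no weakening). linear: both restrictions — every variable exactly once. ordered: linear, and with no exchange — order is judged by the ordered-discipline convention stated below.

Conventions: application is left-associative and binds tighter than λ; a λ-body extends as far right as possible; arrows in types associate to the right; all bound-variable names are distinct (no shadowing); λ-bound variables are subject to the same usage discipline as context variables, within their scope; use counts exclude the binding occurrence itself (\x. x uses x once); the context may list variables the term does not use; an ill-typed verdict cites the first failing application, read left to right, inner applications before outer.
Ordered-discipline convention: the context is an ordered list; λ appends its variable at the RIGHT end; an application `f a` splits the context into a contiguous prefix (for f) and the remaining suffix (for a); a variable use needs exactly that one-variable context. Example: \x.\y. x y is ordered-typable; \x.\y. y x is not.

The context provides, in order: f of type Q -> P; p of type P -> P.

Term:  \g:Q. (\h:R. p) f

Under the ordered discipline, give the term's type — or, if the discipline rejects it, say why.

not well-typed under ordered — the type mismatch rejects it
variable uses: f ×1, p ×1, g [bound] ×0, h [bound] ×0
uses in reading order: p, f
typing: ill-typed: an argument Q -> P mismatches the expected R
per-discipline verdicts: ordered ✗ · linear ✗ · affine ✗ · relevant ✗ · unrestricted ✗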